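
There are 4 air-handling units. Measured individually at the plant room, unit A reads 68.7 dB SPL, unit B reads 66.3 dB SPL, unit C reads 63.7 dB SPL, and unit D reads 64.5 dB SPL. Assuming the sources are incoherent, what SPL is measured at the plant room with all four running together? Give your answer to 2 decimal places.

72.26 dB SPL

Incoherent sources sum as intensities:
L_total = 10·log₁₀(10^(68.7/10) + 10^(66.3/10) + 10^(63.7/10) + 10^(64.5/10)) = 10·log₁₀(16840000) = 72.26 dB SPL.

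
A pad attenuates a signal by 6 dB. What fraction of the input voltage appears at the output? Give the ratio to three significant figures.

0.501

Voltage ratio = 10^(dB/20).
10^(-6/20) = 10^(-0.3000) = 0.501.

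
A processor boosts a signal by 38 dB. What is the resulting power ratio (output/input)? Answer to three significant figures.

6310

Power ratio = 10^(dB/10).
10^(38/10) = 10^(3.800) = 6310.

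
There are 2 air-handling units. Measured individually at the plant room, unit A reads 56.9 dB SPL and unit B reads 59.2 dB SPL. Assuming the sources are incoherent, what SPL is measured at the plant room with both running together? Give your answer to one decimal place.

Uncorrelated sources add in intensity (power), not in dB.
L_total = 10·log₁₀(10^(56.9/10) + 10^(59.2/10)) = 10·log₁₀(1322000) = 61.2 dB SPL.

61.2 dB SPL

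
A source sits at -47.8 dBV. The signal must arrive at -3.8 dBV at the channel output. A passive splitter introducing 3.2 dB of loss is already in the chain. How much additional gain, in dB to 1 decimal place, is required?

47.2 dB

The required make-up gain is the shortfall in the dB sum.
G = -3.8 − (-47.8) + 3.2 = 47.2 dB.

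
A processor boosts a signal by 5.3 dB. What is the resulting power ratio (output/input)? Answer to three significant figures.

3.39

Power ratio = 10^(dB/10).
10^(5.3/10) = 10^(0.5300) = 3.39.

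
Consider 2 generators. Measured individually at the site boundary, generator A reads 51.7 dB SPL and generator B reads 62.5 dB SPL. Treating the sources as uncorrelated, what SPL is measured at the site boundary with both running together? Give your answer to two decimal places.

62.85 dB SPL

Incoherent sources sum as intensities:
L_total = 10·log₁₀(10^(51.7/10) + 10^(62.5/10)) = 10·log₁₀(1926000) = 62.85 dB SPL.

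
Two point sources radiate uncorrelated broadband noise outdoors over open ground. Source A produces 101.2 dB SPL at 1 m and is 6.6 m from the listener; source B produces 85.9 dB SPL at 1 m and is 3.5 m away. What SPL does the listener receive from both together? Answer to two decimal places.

85.24 dB SPL

At the listener: L_A = 101.2 − 20·log₁₀(6.6) = 84.809 dB; L_B = 85.9 − 20·log₁₀(3.5) = 75.019 dB.
Combined: 10·log₁₀(10^(84.809/10)+10^(75.019/10)) = 85.24 dB SPL.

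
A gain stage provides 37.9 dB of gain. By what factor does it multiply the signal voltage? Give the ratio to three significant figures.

Voltage ratio = 10^(dB/20).
10^(37.9/20) = 10^(1.895) = 78.5.

78.5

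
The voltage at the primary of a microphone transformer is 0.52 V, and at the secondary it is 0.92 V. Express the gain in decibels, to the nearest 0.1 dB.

5.0 dB

For a voltage ratio, dB = 20·log₁₀(V₂/V₁).
20·log₁₀(0.92/0.52) = 20·log₁₀(1.769) = 5.0 dB.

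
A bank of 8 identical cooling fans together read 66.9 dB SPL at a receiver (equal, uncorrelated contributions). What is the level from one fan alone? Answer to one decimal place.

8 equal incoherent sources add 10·log₁₀(8) = 9.03 dB over one source.
L_one = 66.9 − 9.03 = 57.9 dB SPL.

57.9 dB SPL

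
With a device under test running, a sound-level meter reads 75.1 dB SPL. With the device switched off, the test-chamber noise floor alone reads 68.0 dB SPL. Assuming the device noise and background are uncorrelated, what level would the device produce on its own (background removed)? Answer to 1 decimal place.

74.2 dB SPL

Background correction is a power subtraction:
L_src = 10·log₁₀(10^(75.1/10) − 10^(68.0/10)) = 10·log₁₀(26050000) = 74.2 dB SPL.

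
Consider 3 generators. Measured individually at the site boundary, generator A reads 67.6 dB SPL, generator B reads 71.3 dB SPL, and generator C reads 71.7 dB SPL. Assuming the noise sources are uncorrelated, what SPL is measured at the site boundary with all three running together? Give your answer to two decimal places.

75.32 dB SPL

Add the sources as powers (linear), then convert back to dB:
L_total = 10·log₁₀(10^(67.6/10) + 10^(71.3/10) + 10^(71.7/10)) = 10·log₁₀(34040000) = 75.32 dB SPL.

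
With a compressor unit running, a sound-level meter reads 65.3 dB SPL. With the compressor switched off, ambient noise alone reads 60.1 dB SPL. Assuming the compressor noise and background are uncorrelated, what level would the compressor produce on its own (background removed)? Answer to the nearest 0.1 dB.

Background correction is a power subtraction:
L_src = 10·log₁₀(10^(65.3/10) − 10^(60.1/10)) = 10·log₁₀(2365000) = 63.7 dB SPL.

63.7 dB SPL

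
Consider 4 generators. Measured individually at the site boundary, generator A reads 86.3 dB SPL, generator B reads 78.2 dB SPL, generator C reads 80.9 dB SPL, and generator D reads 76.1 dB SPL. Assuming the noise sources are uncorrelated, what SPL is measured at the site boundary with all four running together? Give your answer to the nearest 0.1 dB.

Uncorrelated sources add in intensity (power), not in dB.
L_total = 10·log₁₀(10^(86.3/10) + 10^(78.2/10) + 10^(80.9/10) + 10^(76.1/10)) = 10·log₁₀(656400000) = 88.2 dB SPL.

88.2 dB SPL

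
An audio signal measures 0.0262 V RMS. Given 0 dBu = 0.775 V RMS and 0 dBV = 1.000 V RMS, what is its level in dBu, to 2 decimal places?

-29.42 dBu

dBu = 20·log₁₀(V / 0.775 V).
20·log₁₀(0.0262/0.775) = -29.42 dBu.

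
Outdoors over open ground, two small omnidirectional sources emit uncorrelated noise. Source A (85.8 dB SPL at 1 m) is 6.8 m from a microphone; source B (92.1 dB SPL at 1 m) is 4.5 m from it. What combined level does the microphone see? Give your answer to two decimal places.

79.46 dB SPL

At the listener: L_A = 85.8 − 20·log₁₀(6.8) = 69.150 dB; L_B = 92.1 − 20·log₁₀(4.5) = 79.036 dB.
Combined: 10·log₁₀(10^(69.150/10)+10^(79.036/10)) = 79.46 dB SPL.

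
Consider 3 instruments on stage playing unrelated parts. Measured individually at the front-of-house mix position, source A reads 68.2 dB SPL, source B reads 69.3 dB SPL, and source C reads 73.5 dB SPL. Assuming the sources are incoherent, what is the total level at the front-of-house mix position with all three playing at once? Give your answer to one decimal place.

Add the sources as powers (linear), then convert back to dB:
L_total = 10·log₁₀(10^(68.2/10) + 10^(69.3/10) + 10^(73.5/10)) = 10·log₁₀(37510000) = 75.7 dB SPL.

75.7 dB SPL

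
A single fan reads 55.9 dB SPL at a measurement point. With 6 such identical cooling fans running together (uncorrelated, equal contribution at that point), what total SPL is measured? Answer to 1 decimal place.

6 equal incoherent sources raise the level by 10·log₁₀(6) = 7.78 dB.
L_total = 55.9 + 7.78 = 63.7 dB SPL.

63.7 dB SPL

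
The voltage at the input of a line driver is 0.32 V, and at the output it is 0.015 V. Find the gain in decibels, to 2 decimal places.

Voltage is an amplitude quantity, so gain = 20·log₁₀(V_out/V_in).
20·log₁₀(0.015/0.32) = 20·log₁₀(0.04688) = -26.58 dB.

-26.58 dB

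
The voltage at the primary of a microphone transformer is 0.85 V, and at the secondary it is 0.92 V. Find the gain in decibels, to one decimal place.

Voltage is an amplitude quantity, so gain = 20·log₁₀(V_out/V_in).
20·log₁₀(0.92/0.85) = 20·log₁₀(1.082) = 0.7 dB.

0.7 dB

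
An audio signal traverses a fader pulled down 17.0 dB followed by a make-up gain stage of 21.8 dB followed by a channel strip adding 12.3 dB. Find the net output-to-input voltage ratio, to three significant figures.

Net gain = (−17.0) + 21.8 + 12.3 = 17.1 dB.
Voltage ratio = 10^(17.1/20) = 7.16.

7.16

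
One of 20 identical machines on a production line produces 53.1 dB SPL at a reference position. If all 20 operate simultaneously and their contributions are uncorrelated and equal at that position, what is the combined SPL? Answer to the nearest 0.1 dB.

20 equal incoherent sources raise the level by 10·log₁₀(20) = 13.01 dB.
L_total = 53.1 + 13.01 = 66.1 dB SPL.

66.1 dB SPL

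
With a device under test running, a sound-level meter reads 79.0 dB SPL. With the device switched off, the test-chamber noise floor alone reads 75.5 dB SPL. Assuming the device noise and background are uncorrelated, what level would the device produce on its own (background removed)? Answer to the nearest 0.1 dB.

76.4 dB SPL

Remove the background by subtracting linear intensities:
L_src = 10·log₁₀(10^(79.0/10) − 10^(75.5/10)) = 10·log₁₀(43950000) = 76.4 dB SPL.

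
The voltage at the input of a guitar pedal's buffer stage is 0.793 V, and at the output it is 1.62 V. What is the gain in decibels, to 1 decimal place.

6.2 dB

For a voltage ratio, dB = 20·log₁₀(V₂/V₁).
20·log₁₀(1.62/0.793) = 20·log₁₀(2.043) = 6.2 dB.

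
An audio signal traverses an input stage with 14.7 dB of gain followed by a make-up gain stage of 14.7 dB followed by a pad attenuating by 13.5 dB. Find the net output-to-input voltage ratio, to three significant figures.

6.24

Net gain = 14.7 + 14.7 + (−13.5) = 15.9 dB.
Voltage ratio = 10^(15.9/20) = 6.24.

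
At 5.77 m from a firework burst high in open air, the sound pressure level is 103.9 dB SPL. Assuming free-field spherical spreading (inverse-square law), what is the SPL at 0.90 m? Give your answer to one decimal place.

For a point source in a free field, ΔL = −20·log₁₀(d₂/d₁).
ΔL = −20·log₁₀(0.90/5.77) = 16.14 dB, so L₂ = 103.9 + (16.14) = 120.0 dB SPL.

120.0 dB SPL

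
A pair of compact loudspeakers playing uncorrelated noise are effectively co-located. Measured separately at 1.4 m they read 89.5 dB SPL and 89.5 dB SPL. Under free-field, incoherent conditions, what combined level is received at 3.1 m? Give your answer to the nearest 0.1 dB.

Combined at 1.4 m: 10·log₁₀(10^(89.5/10)+10^(89.5/10)) = 92.51 dB SPL.
Then apply −20·log₁₀(3.1/1.4) = -6.90 dB → 85.6 dB SPL.

85.6 dB SPL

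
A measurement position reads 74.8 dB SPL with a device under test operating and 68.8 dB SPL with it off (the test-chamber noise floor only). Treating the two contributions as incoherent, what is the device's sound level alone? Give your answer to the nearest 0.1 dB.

73.5 dB SPL

Background correction is a power subtraction:
L_src = 10·log₁₀(10^(74.8/10) − 10^(68.8/10)) = 10·log₁₀(22610000) = 73.5 dB SPL.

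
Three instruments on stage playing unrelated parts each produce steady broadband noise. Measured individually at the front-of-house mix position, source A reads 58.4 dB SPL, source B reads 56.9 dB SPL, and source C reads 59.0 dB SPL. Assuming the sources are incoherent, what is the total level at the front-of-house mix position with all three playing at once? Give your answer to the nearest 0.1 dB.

63.0 dB SPL

Add the sources as powers (linear), then convert back to dB:
L_total = 10·log₁₀(10^(58.4/10) + 10^(56.9/10) + 10^(59.0/10)) = 10·log₁₀(1976000) = 63.0 dB SPL.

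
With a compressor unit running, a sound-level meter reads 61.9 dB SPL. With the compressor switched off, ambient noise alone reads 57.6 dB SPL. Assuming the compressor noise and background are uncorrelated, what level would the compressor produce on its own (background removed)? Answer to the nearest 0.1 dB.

Subtract intensities: L_src = 10·log₁₀(10^(L_total/10) − 10^(L_bg/10)).
L_src = 10·log₁₀(10^(61.9/10) − 10^(57.6/10)) = 10·log₁₀(973400) = 59.9 dB SPL.

59.9 dB SPL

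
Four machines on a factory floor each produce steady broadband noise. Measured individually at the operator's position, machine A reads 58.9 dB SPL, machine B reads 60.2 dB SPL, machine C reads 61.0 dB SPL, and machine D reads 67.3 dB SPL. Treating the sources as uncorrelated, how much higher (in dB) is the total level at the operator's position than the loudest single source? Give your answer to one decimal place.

2.0 dB

Add the sources as powers (linear), then convert back to dB:
L_total = 10·log₁₀(10^(58.9/10) + 10^(60.2/10) + 10^(61.0/10) + 10^(67.3/10)) = 69.27 dB SPL.
Excess over the loudest (67.3 dB): 69.27 − 67.3 = 2.0 dB.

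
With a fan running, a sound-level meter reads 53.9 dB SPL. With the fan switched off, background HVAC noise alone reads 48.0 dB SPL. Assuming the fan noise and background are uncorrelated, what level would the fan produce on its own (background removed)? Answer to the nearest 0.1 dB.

52.6 dB SPL

Background correction is a power subtraction:
L_src = 10·log₁₀(10^(53.9/10) − 10^(48.0/10)) = 10·log₁₀(182400) = 52.6 dB SPL.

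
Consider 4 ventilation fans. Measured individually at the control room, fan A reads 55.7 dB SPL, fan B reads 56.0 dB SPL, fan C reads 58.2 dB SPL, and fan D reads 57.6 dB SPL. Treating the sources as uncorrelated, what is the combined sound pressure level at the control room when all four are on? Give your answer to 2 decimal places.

Uncorrelated sources add in intensity (power), not in dB.
L_total = 10·log₁₀(10^(55.7/10) + 10^(56.0/10) + 10^(58.2/10) + 10^(57.6/10)) = 10·log₁₀(2006000) = 63.02 dB SPL.

63.02 dB SPL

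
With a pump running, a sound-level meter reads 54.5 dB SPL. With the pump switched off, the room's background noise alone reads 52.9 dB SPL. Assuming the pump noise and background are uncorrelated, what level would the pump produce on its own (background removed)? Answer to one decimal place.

Background correction is a power subtraction:
L_src = 10·log₁₀(10^(54.5/10) − 10^(52.9/10)) = 10·log₁₀(86850) = 49.4 dB SPL.

49.4 dB SPL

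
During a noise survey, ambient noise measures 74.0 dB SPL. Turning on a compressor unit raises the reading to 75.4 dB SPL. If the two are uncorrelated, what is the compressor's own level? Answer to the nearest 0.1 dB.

69.8 dB SPL

Subtract intensities: L_src = 10·log₁₀(10^(L_total/10) − 10^(L_bg/10)).
L_src = 10·log₁₀(10^(75.4/10) − 10^(74.0/10)) = 10·log₁₀(9555000) = 69.8 dB SPL.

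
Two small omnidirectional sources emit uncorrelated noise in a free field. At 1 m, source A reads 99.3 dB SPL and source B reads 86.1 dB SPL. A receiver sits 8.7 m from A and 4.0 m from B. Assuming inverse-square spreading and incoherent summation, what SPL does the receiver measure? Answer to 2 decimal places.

81.40 dB SPL

At the listener: L_A = 99.3 − 20·log₁₀(8.7) = 80.510 dB; L_B = 86.1 − 20·log₁₀(4.0) = 74.059 dB.
Combined: 10·log₁₀(10^(80.510/10)+10^(74.059/10)) = 81.40 dB SPL.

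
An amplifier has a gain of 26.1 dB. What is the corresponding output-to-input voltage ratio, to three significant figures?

20.2

Voltage ratio = 10^(dB/20).
10^(26.1/20) = 10^(1.305) = 20.2.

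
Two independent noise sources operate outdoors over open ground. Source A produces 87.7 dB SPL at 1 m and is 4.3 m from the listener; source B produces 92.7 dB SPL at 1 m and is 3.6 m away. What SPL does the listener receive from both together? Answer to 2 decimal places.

At the listener: L_A = 87.7 − 20·log₁₀(4.3) = 75.031 dB; L_B = 92.7 − 20·log₁₀(3.6) = 81.574 dB.
Combined: 10·log₁₀(10^(75.031/10)+10^(81.574/10)) = 82.44 dB SPL.

82.44 dB SPL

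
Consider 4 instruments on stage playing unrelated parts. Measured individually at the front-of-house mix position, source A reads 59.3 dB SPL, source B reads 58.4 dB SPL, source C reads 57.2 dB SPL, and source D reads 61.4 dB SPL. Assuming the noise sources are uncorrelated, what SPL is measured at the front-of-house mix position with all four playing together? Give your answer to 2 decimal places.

65.38 dB SPL

Add the sources as powers (linear), then convert back to dB:
L_total = 10·log₁₀(10^(59.3/10) + 10^(58.4/10) + 10^(57.2/10) + 10^(61.4/10)) = 10·log₁₀(3448000) = 65.38 dB SPL.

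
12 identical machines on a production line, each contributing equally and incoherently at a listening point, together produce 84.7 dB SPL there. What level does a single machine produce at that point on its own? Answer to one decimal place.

73.9 dB SPL

12 equal incoherent sources add 10·log₁₀(12) = 10.79 dB over one source.
L_one = 84.7 − 10.79 = 73.9 dB SPL.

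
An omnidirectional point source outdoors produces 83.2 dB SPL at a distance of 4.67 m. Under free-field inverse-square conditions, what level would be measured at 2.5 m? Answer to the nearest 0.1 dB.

Inverse-square spreading gives ΔL = −20·log₁₀(d₂/d₁).
ΔL = −20·log₁₀(2.5/4.67) = 5.43 dB, so L₂ = 83.2 + (5.43) = 88.6 dB SPL.

88.6 dB SPL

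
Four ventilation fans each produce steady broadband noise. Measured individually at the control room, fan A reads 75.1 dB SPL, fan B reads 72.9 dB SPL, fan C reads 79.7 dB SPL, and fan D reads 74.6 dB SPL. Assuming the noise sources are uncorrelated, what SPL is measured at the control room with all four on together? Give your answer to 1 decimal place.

Uncorrelated sources add in intensity (power), not in dB.
L_total = 10·log₁₀(10^(75.1/10) + 10^(72.9/10) + 10^(79.7/10) + 10^(74.6/10)) = 10·log₁₀(174000000) = 82.4 dB SPL.

82.4 dB SPL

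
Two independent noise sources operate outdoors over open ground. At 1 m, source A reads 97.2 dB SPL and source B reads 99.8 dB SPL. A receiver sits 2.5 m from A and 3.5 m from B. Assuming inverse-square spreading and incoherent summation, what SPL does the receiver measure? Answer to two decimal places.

At the listener: L_A = 97.2 − 20·log₁₀(2.5) = 89.241 dB; L_B = 99.8 − 20·log₁₀(3.5) = 88.919 dB.
Combined: 10·log₁₀(10^(89.241/10)+10^(88.919/10)) = 92.09 dB SPL.

92.09 dB SPL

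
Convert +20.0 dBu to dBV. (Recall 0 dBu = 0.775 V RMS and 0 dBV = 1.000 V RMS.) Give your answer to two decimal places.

The offset between the scales is 20·log₁₀(0.775/1.000) = −2.214 dB.
So dBV = +20.0 − 2.214 = +17.79 dBV.

+17.79 dBV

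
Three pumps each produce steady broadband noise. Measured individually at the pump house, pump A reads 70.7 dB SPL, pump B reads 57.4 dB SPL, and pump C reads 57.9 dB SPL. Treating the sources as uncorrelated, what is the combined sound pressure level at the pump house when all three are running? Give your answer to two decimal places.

Incoherent sources sum as intensities:
L_total = 10·log₁₀(10^(70.7/10) + 10^(57.4/10) + 10^(57.9/10)) = 10·log₁₀(12920000) = 71.11 dB SPL.

71.11 dB SPL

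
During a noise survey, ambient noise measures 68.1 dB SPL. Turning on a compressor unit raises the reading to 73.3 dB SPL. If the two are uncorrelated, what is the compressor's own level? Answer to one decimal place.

71.7 dB SPL

Remove the background by subtracting linear intensities:
L_src = 10·log₁₀(10^(73.3/10) − 10^(68.1/10)) = 10·log₁₀(14920000) = 71.7 dB SPL.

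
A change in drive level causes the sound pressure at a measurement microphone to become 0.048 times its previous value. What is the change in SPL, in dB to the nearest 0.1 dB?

-26.4 dB

Sound pressure is an amplitude quantity: ΔL = 20·log₁₀(p₂/p₁).
20·log₁₀(0.048) = -26.4 dB.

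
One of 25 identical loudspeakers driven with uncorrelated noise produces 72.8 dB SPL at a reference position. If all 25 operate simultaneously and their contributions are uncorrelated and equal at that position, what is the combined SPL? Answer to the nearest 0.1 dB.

86.8 dB SPL

25 equal incoherent sources raise the level by 10·log₁₀(25) = 13.98 dB.
L_total = 72.8 + 13.98 = 86.8 dB SPL.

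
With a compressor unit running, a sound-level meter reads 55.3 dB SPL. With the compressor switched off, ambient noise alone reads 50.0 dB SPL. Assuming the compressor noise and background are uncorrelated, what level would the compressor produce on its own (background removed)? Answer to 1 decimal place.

Background correction is a power subtraction:
L_src = 10·log₁₀(10^(55.3/10) − 10^(50.0/10)) = 10·log₁₀(238800) = 53.8 dB SPL.

53.8 dB SPL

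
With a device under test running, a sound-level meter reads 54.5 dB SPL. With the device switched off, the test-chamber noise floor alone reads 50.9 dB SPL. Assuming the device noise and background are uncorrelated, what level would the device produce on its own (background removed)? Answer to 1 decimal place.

52.0 dB SPL

Background correction is a power subtraction:
L_src = 10·log₁₀(10^(54.5/10) − 10^(50.9/10)) = 10·log₁₀(158800) = 52.0 dB SPL.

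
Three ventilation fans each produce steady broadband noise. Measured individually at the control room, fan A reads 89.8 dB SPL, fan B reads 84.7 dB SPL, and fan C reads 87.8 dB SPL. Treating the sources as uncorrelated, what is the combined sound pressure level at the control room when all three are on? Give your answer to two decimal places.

92.68 dB SPL

Incoherent sources sum as intensities:
L_total = 10·log₁₀(10^(89.8/10) + 10^(84.7/10) + 10^(87.8/10)) = 10·log₁₀(1853000000) = 92.68 dB SPL.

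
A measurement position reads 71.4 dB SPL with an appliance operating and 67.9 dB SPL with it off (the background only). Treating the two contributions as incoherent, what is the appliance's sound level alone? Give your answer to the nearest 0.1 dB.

68.8 dB SPL

Background correction is a power subtraction:
L_src = 10·log₁₀(10^(71.4/10) − 10^(67.9/10)) = 10·log₁₀(7638000) = 68.8 dB SPL.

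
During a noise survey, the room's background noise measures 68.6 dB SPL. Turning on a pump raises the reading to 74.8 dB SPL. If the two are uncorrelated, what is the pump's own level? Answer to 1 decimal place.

Subtract intensities: L_src = 10·log₁₀(10^(L_total/10) − 10^(L_bg/10)).
L_src = 10·log₁₀(10^(74.8/10) − 10^(68.6/10)) = 10·log₁₀(22960000) = 73.6 dB SPL.

73.6 dB SPL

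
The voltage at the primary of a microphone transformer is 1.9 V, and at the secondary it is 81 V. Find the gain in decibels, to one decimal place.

32.6 dB

Voltage is an amplitude quantity, so gain = 20·log₁₀(V_out/V_in).
20·log₁₀(81/1.9) = 20·log₁₀(42.63) = 32.6 dB.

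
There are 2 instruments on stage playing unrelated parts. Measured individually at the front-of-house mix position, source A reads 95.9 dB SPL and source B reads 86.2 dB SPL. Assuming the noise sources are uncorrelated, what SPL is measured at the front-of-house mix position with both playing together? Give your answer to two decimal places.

Uncorrelated sources add in intensity (power), not in dB.
L_total = 10·log₁₀(10^(95.9/10) + 10^(86.2/10)) = 10·log₁₀(4307000000) = 96.34 dB SPL.

96.34 dB SPL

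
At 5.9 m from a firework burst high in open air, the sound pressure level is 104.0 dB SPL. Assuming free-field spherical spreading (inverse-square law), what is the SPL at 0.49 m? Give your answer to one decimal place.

125.6 dB SPL

Inverse-square spreading gives ΔL = −20·log₁₀(d₂/d₁).
ΔL = −20·log₁₀(0.49/5.9) = 21.61 dB, so L₂ = 104.0 + (21.61) = 125.6 dB SPL.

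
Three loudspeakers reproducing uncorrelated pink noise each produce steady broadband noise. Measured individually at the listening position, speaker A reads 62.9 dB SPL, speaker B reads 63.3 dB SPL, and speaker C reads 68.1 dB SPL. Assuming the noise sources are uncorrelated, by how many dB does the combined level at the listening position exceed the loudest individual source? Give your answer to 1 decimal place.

2.1 dB

Incoherent sources sum as intensities:
L_total = 10·log₁₀(10^(62.9/10) + 10^(63.3/10) + 10^(68.1/10)) = 70.23 dB SPL.
Excess over the loudest (68.1 dB): 70.23 − 68.1 = 2.1 dB.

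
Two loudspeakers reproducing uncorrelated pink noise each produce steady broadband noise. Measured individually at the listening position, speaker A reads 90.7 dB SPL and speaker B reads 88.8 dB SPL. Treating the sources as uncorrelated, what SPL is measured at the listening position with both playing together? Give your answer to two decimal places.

92.86 dB SPL

Add the sources as powers (linear), then convert back to dB:
L_total = 10·log₁₀(10^(90.7/10) + 10^(88.8/10)) = 10·log₁₀(1933000000) = 92.86 dB SPL.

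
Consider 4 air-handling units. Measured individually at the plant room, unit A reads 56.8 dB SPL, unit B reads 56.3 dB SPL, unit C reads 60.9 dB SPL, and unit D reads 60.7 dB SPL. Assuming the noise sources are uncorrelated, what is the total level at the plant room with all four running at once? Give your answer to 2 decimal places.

65.20 dB SPL

Add the sources as powers (linear), then convert back to dB:
L_total = 10·log₁₀(10^(56.8/10) + 10^(56.3/10) + 10^(60.9/10) + 10^(60.7/10)) = 10·log₁₀(3310000) = 65.20 dB SPL.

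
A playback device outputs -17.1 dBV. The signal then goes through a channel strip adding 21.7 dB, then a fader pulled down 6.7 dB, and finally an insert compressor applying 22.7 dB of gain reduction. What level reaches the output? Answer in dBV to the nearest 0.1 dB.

-24.8 dBV

Cascaded gains and losses add directly in dB.
-17.1 + 21.7 − 6.7 − 22.7 = -24.8 dBV.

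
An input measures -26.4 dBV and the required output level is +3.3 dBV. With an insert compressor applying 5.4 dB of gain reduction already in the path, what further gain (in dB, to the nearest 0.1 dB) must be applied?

35.1 dB

The required make-up gain is the shortfall in the dB sum.
G = +3.3 − (-26.4) + 5.4 = 35.1 dB.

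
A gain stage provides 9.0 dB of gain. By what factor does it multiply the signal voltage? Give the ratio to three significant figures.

2.82

Voltage ratio = 10^(dB/20).
10^(9.0/20) = 10^(0.4500) = 2.82.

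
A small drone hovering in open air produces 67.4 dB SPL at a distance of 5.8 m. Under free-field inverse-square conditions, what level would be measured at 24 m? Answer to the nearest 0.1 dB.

For a point source in a free field, ΔL = −20·log₁₀(d₂/d₁).
ΔL = −20·log₁₀(24/5.8) = -12.34 dB, so L₂ = 67.4 + (-12.34) = 55.1 dB SPL.

55.1 dB SPL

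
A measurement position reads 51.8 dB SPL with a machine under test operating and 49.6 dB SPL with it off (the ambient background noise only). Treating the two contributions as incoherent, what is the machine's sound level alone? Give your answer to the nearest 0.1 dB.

47.8 dB SPL

Remove the background by subtracting linear intensities:
L_src = 10·log₁₀(10^(51.8/10) − 10^(49.6/10)) = 10·log₁₀(60160) = 47.8 dB SPL.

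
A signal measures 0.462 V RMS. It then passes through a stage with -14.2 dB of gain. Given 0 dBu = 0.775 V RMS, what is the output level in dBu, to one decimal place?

Input level: 20·log₁₀(0.462/0.775) = -4.49 dBu.
Output: -4.49 − 14.2 = -18.7 dBu.

-18.7 dBu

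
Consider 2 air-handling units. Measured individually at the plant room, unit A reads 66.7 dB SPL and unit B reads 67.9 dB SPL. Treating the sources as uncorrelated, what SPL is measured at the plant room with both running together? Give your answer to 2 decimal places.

Uncorrelated sources add in intensity (power), not in dB.
L_total = 10·log₁₀(10^(66.7/10) + 10^(67.9/10)) = 10·log₁₀(10840000) = 70.35 dB SPL.

70.35 dB SPL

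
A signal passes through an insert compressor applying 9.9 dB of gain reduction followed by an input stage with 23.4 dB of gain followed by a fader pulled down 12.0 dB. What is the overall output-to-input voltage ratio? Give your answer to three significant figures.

1.19

Net gain = (−9.9) + 23.4 + (−12.0) = 1.5 dB.
Voltage ratio = 10^(1.5/20) = 1.19.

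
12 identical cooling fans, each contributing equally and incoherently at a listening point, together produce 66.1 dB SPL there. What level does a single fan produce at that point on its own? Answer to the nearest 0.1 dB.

12 equal incoherent sources add 10·log₁₀(12) = 10.79 dB over one source.
L_one = 66.1 − 10.79 = 55.3 dB SPL.

55.3 dB SPL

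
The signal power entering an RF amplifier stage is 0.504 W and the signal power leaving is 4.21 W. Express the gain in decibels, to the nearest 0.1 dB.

9.2 dB

Power ratio → dB uses the 10·log₁₀ form:
10·log₁₀(4.21/0.504) = 10·log₁₀(8.353) = 9.2 dB.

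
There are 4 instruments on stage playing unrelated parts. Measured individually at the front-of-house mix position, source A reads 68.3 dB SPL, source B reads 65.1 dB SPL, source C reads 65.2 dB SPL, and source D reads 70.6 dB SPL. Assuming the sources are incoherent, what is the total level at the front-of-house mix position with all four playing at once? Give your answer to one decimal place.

73.9 dB SPL

Uncorrelated sources add in intensity (power), not in dB.
L_total = 10·log₁₀(10^(68.3/10) + 10^(65.1/10) + 10^(65.2/10) + 10^(70.6/10)) = 10·log₁₀(24790000) = 73.9 dB SPL.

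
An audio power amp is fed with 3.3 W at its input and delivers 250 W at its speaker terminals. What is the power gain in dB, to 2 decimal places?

18.79 dB

For a power ratio, dB = 10·log₁₀(P₂/P₁).
10·log₁₀(250/3.3) = 10·log₁₀(75.76) = 18.79 dB.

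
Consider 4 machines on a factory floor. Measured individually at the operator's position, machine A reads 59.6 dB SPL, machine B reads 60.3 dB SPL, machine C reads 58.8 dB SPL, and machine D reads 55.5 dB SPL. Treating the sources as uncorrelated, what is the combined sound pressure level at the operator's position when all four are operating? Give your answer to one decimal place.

64.9 dB SPL

Add the sources as powers (linear), then convert back to dB:
L_total = 10·log₁₀(10^(59.6/10) + 10^(60.3/10) + 10^(58.8/10) + 10^(55.5/10)) = 10·log₁₀(3097000) = 64.9 dB SPL.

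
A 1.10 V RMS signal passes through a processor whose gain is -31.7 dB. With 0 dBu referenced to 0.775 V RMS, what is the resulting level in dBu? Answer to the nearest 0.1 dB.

-28.7 dBu

Input level: 20·log₁₀(1.10/0.775) = 3.04 dBu.
Output: 3.04 − 31.7 = -28.7 dBu.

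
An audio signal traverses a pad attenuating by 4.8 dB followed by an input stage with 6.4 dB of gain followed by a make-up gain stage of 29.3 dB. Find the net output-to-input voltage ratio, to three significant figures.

Net gain = (−4.8) + 6.4 + 29.3 = 30.9 dB.
Voltage ratio = 10^(30.9/20) = 35.1.

35.1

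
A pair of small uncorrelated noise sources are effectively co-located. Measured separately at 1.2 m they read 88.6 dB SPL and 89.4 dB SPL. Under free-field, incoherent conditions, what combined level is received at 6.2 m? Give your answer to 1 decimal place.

77.8 dB SPL

Combined at 1.2 m: 10·log₁₀(10^(88.6/10)+10^(89.4/10)) = 92.03 dB SPL.
Then apply −20·log₁₀(6.2/1.2) = -14.26 dB → 77.8 dB SPL.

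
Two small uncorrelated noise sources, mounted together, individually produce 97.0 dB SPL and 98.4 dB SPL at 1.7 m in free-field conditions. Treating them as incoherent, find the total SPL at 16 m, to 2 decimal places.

Combined at 1.7 m: 10·log₁₀(10^(97.0/10)+10^(98.4/10)) = 100.766 dB SPL.
Then apply −20·log₁₀(16/1.7) = -19.473 dB → 81.29 dB SPL.

81.29 dB SPL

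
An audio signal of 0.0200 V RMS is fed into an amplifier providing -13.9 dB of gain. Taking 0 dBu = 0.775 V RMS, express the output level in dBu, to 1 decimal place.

Input level: 20·log₁₀(0.0200/0.775) = -31.77 dBu.
Output: -31.77 − 13.9 = -45.7 dBu.

-45.7 dBu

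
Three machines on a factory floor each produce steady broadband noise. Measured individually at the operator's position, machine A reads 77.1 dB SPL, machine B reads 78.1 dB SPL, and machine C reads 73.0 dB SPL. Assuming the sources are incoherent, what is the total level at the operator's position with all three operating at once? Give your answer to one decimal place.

81.3 dB SPL

Add the sources as powers (linear), then convert back to dB:
L_total = 10·log₁₀(10^(77.1/10) + 10^(78.1/10) + 10^(73.0/10)) = 10·log₁₀(135800000) = 81.3 dB SPL.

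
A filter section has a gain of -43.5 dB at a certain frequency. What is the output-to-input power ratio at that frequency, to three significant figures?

0.0000447

Power ratio = 10^(dB/10).
10^(-43.5/10) = 10^(-4.350) = 0.0000447.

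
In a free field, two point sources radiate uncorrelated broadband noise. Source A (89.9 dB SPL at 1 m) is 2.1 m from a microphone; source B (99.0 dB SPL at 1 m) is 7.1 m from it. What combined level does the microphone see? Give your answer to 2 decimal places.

At the listener: L_A = 89.9 − 20·log₁₀(2.1) = 83.456 dB; L_B = 99.0 − 20·log₁₀(7.1) = 81.975 dB.
Combined: 10·log₁₀(10^(83.456/10)+10^(81.975/10)) = 85.79 dB SPL.

85.79 dB SPL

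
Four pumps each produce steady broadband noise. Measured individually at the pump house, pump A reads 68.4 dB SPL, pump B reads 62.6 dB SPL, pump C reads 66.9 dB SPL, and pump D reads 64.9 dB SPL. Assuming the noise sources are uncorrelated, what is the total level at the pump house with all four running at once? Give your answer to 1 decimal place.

Add the sources as powers (linear), then convert back to dB:
L_total = 10·log₁₀(10^(68.4/10) + 10^(62.6/10) + 10^(66.9/10) + 10^(64.9/10)) = 10·log₁₀(16730000) = 72.2 dB SPL.

72.2 dB SPL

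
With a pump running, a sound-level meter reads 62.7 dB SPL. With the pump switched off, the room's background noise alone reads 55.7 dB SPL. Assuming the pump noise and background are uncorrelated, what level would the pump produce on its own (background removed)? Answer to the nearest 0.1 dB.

61.7 dB SPL

Background correction is a power subtraction:
L_src = 10·log₁₀(10^(62.7/10) − 10^(55.7/10)) = 10·log₁₀(1491000) = 61.7 dB SPL.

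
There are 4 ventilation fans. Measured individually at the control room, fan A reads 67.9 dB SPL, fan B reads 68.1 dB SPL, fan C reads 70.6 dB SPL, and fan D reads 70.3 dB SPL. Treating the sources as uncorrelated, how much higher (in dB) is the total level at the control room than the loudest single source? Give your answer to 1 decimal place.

4.8 dB

Add the sources as powers (linear), then convert back to dB:
L_total = 10·log₁₀(10^(67.9/10) + 10^(68.1/10) + 10^(70.6/10) + 10^(70.3/10)) = 75.42 dB SPL.
Excess over the loudest (70.6 dB): 75.42 − 70.6 = 4.8 dB.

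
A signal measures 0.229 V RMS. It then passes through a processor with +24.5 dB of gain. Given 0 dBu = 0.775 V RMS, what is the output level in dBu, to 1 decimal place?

+13.9 dBu

Input level: 20·log₁₀(0.229/0.775) = -10.59 dBu.
Output: -10.59 + 24.5 = +13.9 dBu.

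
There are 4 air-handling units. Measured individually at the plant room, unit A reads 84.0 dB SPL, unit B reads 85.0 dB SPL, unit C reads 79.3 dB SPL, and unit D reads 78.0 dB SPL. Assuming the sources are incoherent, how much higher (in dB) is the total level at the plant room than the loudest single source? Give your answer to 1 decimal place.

Add the sources as powers (linear), then convert back to dB:
L_total = 10·log₁₀(10^(84.0/10) + 10^(85.0/10) + 10^(79.3/10) + 10^(78.0/10)) = 88.55 dB SPL.
Excess over the loudest (85.0 dB): 88.55 − 85.0 = 3.5 dB.

3.5 dB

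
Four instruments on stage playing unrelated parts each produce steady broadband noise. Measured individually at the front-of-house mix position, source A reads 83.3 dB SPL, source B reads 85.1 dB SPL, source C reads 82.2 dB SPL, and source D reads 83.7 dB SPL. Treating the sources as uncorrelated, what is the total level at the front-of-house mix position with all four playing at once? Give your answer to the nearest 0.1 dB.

Incoherent sources sum as intensities:
L_total = 10·log₁₀(10^(83.3/10) + 10^(85.1/10) + 10^(82.2/10) + 10^(83.7/10)) = 10·log₁₀(937800000) = 89.7 dB SPL.

89.7 dB SPL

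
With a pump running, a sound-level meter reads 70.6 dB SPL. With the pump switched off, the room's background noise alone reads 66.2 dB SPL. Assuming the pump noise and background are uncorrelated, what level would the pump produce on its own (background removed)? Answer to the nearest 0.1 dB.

Remove the background by subtracting linear intensities:
L_src = 10·log₁₀(10^(70.6/10) − 10^(66.2/10)) = 10·log₁₀(7313000) = 68.6 dB SPL.

68.6 dB SPL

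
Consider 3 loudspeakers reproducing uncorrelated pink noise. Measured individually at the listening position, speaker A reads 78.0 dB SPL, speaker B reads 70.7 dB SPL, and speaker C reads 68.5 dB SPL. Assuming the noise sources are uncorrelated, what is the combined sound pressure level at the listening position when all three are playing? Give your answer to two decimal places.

Add the sources as powers (linear), then convert back to dB:
L_total = 10·log₁₀(10^(78.0/10) + 10^(70.7/10) + 10^(68.5/10)) = 10·log₁₀(81920000) = 79.13 dB SPL.

79.13 dB SPL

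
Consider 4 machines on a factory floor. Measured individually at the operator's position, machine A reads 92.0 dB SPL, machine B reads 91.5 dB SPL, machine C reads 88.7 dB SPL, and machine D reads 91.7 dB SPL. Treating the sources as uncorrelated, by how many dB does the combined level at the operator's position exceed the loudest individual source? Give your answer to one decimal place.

5.2 dB

Uncorrelated sources add in intensity (power), not in dB.
L_total = 10·log₁₀(10^(92.0/10) + 10^(91.5/10) + 10^(88.7/10) + 10^(91.7/10)) = 97.17 dB SPL.
Excess over the loudest (92.0 dB): 97.17 − 92.0 = 5.2 dB.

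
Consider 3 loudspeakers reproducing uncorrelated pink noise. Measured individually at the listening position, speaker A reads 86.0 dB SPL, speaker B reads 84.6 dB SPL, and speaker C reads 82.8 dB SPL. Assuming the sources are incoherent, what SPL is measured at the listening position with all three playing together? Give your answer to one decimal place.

Add the sources as powers (linear), then convert back to dB:
L_total = 10·log₁₀(10^(86.0/10) + 10^(84.6/10) + 10^(82.8/10)) = 10·log₁₀(877100000) = 89.4 dB SPL.

89.4 dB SPL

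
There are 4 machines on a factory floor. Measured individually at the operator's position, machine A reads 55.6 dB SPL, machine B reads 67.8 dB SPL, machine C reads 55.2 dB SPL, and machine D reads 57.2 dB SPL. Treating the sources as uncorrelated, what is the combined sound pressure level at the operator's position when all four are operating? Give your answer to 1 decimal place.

68.6 dB SPL

Incoherent sources sum as intensities:
L_total = 10·log₁₀(10^(55.6/10) + 10^(67.8/10) + 10^(55.2/10) + 10^(57.2/10)) = 10·log₁₀(7245000) = 68.6 dB SPL.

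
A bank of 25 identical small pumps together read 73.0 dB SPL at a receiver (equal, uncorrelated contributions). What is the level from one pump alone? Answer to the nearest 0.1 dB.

25 equal incoherent sources add 10·log₁₀(25) = 13.98 dB over one source.
L_one = 73.0 − 13.98 = 59.0 dB SPL.

59.0 dB SPL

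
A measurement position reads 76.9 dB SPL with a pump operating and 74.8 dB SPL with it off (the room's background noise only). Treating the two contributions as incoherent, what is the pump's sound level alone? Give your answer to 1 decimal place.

Subtract intensities: L_src = 10·log₁₀(10^(L_total/10) − 10^(L_bg/10)).
L_src = 10·log₁₀(10^(76.9/10) − 10^(74.8/10)) = 10·log₁₀(18780000) = 72.7 dB SPL.

72.7 dB SPL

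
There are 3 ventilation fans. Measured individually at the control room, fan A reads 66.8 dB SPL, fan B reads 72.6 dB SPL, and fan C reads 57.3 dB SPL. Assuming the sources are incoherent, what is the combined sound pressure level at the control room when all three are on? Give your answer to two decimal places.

Incoherent sources sum as intensities:
L_total = 10·log₁₀(10^(66.8/10) + 10^(72.6/10) + 10^(57.3/10)) = 10·log₁₀(23520000) = 73.71 dB SPL.

73.71 dB SPL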